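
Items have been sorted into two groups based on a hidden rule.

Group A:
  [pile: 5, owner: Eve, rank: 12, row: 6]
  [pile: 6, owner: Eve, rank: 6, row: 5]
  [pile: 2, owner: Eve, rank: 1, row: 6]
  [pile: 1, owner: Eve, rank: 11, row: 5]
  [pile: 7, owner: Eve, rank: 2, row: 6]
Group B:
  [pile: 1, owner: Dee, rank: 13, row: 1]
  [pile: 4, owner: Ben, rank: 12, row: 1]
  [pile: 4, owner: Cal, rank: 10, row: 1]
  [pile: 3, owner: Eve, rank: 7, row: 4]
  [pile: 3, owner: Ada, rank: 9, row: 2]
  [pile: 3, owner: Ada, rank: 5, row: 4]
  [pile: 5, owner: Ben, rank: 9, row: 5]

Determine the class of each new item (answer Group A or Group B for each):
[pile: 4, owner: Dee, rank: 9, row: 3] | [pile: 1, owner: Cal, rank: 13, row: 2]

Group B, Group B

The common property of the 'Group A' items is: owner is Eve AND row ≥ 5. No 'Group B' item has it.
[pile: 4, owner: Dee, rank: 9, row: 3] → owner is Dee, row = 3 → Group B. [pile: 1, owner: Cal, rank: 13, row: 2] → owner is Cal, row = 2 → Group B.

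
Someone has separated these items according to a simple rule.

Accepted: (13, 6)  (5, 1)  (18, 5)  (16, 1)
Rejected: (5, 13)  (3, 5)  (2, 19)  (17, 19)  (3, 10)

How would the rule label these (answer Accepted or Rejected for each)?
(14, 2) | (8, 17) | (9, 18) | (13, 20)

Accepted, Rejected, Rejected, Rejected

All 'Accepted' examples share one property — first > second — and every 'Rejected' example lacks it.
(14, 2) → 14 > 2 → Accepted.
(8, 17) → 8 < 17 → Rejected.
(9, 18) → 9 < 18 → Rejected.
(13, 20) → 13 < 20 → Rejected.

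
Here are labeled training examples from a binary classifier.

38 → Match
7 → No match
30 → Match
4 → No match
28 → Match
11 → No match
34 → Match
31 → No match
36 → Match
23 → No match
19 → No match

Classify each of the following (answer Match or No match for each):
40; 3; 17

The classifier is using: even AND at least 7.

Match, No match, No match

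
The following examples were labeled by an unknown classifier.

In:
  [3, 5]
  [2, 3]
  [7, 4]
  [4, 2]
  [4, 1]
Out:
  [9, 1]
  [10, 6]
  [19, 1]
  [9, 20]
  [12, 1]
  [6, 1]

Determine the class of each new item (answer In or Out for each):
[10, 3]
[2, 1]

Out, In

The pattern is that an item is 'In' exactly when: |first − second| ≤ 3.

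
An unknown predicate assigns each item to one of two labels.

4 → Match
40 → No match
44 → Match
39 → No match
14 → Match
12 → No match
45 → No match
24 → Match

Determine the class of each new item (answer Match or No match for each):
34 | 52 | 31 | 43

Match, No match, No match, No match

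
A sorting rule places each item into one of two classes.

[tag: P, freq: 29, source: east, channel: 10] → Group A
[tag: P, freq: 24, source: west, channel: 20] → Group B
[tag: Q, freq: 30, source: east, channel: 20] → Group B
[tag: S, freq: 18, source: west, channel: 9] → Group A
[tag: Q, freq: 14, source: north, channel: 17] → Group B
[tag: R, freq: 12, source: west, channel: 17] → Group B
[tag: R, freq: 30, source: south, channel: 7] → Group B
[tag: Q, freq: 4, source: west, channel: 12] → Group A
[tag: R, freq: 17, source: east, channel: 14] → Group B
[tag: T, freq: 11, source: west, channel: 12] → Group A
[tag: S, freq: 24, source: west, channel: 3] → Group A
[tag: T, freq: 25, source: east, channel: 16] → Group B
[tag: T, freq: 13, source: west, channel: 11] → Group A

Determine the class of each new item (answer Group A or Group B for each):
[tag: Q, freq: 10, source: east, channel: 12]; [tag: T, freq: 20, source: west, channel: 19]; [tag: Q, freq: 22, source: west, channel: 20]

Group A, Group B, Group B

The simplest hypothesis consistent with all the labels is: channel ≤ 12 AND freq ≤ 29.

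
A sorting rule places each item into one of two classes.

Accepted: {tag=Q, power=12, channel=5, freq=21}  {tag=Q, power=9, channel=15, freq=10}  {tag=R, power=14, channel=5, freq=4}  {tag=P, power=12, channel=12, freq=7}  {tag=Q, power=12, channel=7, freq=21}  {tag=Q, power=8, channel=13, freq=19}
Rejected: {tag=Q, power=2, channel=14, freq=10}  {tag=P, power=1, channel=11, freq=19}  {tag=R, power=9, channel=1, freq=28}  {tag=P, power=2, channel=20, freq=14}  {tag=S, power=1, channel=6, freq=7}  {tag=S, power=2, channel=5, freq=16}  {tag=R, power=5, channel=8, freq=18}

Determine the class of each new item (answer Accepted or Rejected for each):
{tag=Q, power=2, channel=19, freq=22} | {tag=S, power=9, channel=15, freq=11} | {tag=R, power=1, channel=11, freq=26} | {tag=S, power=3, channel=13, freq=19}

Rejected, Accepted, Rejected, Rejected

A rule that fits every label: freq ≤ 21 AND power ≥ 8 — true of each 'Accepted' example, false of each 'Rejected' one.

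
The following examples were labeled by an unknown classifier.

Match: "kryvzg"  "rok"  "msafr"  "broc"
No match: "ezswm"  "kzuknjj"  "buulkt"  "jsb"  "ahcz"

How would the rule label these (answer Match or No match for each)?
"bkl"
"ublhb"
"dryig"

No match, No match, Match

Every 'Match' example satisfies: contains 'r'. None of the 'No match' examples do.
"bkl": No match (no 'r'). "ublhb": No match (no 'r'). "dryig": Match (has 'r').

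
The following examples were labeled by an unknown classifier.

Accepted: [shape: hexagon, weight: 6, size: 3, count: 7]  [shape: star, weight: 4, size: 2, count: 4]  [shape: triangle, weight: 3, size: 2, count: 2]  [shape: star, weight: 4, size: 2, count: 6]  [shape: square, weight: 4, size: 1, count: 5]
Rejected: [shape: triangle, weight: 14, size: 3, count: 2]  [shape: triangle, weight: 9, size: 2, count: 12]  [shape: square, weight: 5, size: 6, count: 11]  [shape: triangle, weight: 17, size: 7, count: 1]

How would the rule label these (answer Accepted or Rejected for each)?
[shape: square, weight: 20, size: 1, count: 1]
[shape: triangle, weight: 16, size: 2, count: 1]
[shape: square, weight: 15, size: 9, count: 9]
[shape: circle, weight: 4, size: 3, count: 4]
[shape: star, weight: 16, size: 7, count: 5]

One predicate separates the groups cleanly: size ≤ 3 AND weight ≤ 6.

Rejected, Rejected, Rejected, Accepted, Rejected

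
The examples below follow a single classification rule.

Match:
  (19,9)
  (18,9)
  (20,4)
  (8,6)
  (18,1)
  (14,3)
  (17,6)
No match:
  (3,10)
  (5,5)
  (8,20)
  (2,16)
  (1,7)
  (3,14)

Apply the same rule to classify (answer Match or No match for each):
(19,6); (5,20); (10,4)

Rule: first > second. This holds for each 'Match' example and fails for each 'No match' one.
Match: (19,6), since 19 > 6.
No match: (5,20), since 5 < 20.
Match: (10,4), since 10 > 4.

Match, No match, Match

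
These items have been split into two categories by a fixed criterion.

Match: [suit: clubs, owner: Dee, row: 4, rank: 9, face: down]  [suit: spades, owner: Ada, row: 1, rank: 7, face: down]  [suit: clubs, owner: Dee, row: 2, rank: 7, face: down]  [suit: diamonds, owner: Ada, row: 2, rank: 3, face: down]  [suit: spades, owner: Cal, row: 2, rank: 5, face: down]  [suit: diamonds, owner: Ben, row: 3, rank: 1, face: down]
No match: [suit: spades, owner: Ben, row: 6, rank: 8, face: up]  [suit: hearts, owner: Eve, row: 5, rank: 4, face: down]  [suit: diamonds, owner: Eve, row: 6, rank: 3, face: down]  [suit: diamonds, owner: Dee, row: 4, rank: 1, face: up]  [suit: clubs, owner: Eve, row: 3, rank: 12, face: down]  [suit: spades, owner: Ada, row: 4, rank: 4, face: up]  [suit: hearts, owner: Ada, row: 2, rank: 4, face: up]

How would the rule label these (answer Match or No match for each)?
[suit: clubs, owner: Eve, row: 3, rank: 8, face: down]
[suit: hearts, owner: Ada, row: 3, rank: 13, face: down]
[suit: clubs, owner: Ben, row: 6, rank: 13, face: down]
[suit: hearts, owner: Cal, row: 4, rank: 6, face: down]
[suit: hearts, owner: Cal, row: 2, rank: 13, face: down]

No match, Match, Match, Match, Match

The simplest hypothesis consistent with all the labels is: face is down AND owner is not Eve.
[suit: clubs, owner: Eve, row: 3, rank: 8, face: down]: No match (face is down, owner is Eve). [suit: hearts, owner: Ada, row: 3, rank: 13, face: down]: Match (face is down, owner is Ada). [suit: clubs, owner: Ben, row: 6, rank: 13, face: down]: Match (face is down, owner is Ben). [suit: hearts, owner: Cal, row: 4, rank: 6, face: down]: Match (face is down, owner is Cal). [suit: hearts, owner: Cal, row: 2, rank: 13, face: down]: Match (face is down, owner is Cal).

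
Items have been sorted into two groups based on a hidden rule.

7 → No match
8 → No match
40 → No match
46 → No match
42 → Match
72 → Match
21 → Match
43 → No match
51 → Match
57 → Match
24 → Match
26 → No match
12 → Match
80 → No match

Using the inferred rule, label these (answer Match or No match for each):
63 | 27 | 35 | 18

Match, Match, No match, Match

The distinguishing property — multiple of 3 — holds for all the 'Match' cases and none of the 'No match' cases.
63: 63 = 3·21 — has this property, so Match. 27: 27 = 3·9 — has this property, so Match. 35: 35 = 3·11 + 2 — does not satisfy this, so No match. 18: 18 = 3·6 — has this property, so Match.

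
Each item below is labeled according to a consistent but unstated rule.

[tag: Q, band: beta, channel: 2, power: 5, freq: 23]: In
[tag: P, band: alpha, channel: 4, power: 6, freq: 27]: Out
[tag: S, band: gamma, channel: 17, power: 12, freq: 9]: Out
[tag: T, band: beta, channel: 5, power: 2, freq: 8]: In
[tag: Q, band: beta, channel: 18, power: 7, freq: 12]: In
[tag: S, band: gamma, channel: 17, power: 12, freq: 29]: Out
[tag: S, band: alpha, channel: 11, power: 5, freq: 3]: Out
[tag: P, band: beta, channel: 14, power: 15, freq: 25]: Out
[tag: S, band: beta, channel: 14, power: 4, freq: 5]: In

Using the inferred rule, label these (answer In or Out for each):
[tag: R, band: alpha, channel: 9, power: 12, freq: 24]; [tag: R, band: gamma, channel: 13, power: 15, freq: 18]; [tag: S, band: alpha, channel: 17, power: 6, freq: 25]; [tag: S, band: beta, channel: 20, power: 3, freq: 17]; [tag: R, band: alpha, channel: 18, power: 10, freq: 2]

Every 'In' example satisfies: band is beta AND freq ≤ 23. None of the 'Out' examples do.
[tag: R, band: alpha, channel: 9, power: 12, freq: 24]: band is alpha, freq = 24 — doesn't qualify, so Out. [tag: R, band: gamma, channel: 13, power: 15, freq: 18]: band is gamma, freq = 18 — doesn't qualify, so Out. [tag: S, band: alpha, channel: 17, power: 6, freq: 25]: band is alpha, freq = 25 — doesn't qualify, so Out. [tag: S, band: beta, channel: 20, power: 3, freq: 17]: band is beta, freq = 17 — checks out, so In. [tag: R, band: alpha, channel: 18, power: 10, freq: 2]: band is alpha, freq = 2 — doesn't qualify, so Out.

Out, Out, Out, In, Out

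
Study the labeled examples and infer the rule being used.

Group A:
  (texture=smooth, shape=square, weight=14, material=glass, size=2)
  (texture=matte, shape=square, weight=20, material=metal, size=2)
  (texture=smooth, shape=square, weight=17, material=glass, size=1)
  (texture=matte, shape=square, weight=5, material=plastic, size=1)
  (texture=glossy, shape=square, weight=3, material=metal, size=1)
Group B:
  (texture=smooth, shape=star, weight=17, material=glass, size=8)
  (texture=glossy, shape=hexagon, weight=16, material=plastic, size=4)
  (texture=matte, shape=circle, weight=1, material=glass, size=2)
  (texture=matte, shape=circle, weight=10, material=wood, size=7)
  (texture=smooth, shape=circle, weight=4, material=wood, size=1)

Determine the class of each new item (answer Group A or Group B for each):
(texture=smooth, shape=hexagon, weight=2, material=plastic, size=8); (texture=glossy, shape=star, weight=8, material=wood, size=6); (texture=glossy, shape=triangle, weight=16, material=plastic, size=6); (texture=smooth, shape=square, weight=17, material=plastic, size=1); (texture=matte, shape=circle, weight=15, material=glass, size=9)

Group B, Group B, Group B, Group A, Group B

Comparing the two groups points to one rule — shape is square.
(texture=smooth, shape=hexagon, weight=2, material=plastic, size=8): Group B (shape is hexagon).
(texture=glossy, shape=star, weight=8, material=wood, size=6): Group B (shape is star).
(texture=glossy, shape=triangle, weight=16, material=plastic, size=6): Group B (shape is triangle).
(texture=smooth, shape=square, weight=17, material=plastic, size=1): Group A (shape is square).
(texture=matte, shape=circle, weight=15, material=glass, size=9): Group B (shape is circle).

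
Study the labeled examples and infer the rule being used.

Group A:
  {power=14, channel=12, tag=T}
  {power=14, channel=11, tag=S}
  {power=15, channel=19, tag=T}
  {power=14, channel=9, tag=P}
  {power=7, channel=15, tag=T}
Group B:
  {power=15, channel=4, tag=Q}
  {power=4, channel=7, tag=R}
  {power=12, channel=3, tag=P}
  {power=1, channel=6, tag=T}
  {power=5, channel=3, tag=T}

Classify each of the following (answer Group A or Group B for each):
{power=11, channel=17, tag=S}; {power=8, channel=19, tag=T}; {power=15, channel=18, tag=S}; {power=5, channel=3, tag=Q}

The distinguishing property — channel ≥ 9 — holds for all the 'Group A' cases and none of the 'Group B' cases.

Group A, Group A, Group A, Group B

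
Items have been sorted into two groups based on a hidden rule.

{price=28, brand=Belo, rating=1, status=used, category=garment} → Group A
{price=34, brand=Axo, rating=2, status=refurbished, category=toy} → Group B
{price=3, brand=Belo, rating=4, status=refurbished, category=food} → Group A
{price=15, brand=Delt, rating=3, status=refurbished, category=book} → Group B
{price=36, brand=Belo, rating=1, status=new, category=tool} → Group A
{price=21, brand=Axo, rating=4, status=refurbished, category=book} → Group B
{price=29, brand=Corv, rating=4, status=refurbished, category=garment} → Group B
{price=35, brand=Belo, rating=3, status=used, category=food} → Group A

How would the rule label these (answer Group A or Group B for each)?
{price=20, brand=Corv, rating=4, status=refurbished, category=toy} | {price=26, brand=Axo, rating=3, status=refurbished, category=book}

Rule: brand is Belo. This holds for each 'Group A' example and fails for each 'Group B' one.
Group B: {price=20, brand=Corv, rating=4, status=refurbished, category=toy}, since brand is Corv. Group B: {price=26, brand=Axo, rating=3, status=refurbished, category=book}, since brand is Axo.

Group B, Group B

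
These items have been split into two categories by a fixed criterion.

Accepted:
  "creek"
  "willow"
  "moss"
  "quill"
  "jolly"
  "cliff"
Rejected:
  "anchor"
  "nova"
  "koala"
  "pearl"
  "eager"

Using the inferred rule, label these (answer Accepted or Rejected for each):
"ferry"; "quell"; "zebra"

Rule: has a double letter. This holds for each 'Accepted' example and fails for each 'Rejected' one.
"ferry" — 'rr' doubled, hence Accepted. "quell" — 'll' doubled, hence Accepted. "zebra" — no doubled letter, hence Rejected.

Accepted, Accepted, Rejected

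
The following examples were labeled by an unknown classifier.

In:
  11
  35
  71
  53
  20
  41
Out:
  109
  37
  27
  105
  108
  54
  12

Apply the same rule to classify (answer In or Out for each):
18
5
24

Every 'In' example satisfies: ≡ 2 (mod 3). None of the 'Out' examples do.
Out: 18, since 18 mod 3 = 0.
In: 5, since 5 mod 3 = 2.
Out: 24, since 24 mod 3 = 0.

Out, In, Out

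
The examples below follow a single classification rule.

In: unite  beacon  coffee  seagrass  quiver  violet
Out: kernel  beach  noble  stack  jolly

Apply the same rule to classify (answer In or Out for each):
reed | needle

Out, In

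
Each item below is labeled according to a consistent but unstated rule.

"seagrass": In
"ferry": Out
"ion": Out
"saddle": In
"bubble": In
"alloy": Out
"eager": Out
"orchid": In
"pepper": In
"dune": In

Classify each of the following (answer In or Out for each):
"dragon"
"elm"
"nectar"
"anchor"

Looking at the examples, the only property every 'In' case has and every 'Out' case lacks is: even length.
"dragon": length 6 — qualifies, so In.
"elm": length 3 — does not fit, so Out.
"nectar": length 6 — qualifies, so In.
"anchor": length 6 — qualifies, so In.

In, Out, In, In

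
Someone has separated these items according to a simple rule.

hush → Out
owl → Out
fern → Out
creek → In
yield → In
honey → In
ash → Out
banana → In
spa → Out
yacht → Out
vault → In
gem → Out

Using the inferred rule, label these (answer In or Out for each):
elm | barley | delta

Out, In, In

The common property of the 'In' items is: has ≥ 2 vowels. No 'Out' item has it.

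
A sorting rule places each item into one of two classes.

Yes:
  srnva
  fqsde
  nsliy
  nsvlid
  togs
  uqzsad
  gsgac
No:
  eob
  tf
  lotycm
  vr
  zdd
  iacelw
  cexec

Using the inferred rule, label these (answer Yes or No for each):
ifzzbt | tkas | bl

No, Yes, No

Checking candidate rules against both groups, what survives is: contains 's'.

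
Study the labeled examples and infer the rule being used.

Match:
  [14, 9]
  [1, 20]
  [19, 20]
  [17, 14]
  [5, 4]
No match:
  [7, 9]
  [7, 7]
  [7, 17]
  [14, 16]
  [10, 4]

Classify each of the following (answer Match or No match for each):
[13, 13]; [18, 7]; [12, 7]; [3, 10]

No match, Match, Match, Match

'Match' ⟺ sum is odd.
[13, 13] → 13+13 = 26 → No match. [18, 7] → 18+7 = 25 → Match. [12, 7] → 12+7 = 19 → Match. [3, 10] → 3+10 = 13 → Match.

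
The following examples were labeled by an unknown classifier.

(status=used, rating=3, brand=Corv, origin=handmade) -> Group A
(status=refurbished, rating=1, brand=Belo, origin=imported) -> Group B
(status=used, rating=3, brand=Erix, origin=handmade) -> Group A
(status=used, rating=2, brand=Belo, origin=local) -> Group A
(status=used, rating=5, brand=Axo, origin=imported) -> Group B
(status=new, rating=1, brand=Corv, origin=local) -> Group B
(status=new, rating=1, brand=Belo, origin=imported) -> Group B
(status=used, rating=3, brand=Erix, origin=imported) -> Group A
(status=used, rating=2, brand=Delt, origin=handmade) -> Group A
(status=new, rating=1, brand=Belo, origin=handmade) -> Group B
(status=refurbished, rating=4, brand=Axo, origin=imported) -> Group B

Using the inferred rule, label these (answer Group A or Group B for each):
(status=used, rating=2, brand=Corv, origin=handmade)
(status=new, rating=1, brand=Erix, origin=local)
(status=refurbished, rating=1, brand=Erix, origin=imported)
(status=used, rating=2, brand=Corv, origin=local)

Group A, Group B, Group B, Group A

'Group A' ⟺ status is used AND rating ≤ 3.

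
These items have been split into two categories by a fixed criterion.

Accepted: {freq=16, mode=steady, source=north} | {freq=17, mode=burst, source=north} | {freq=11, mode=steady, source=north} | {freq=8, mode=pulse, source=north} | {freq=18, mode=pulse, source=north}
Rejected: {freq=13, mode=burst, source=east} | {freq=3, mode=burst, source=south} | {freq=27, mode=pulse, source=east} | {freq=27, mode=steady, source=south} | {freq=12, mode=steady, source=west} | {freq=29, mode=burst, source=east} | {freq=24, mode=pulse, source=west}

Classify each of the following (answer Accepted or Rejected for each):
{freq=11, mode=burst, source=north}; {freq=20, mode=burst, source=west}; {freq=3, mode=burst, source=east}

Accepted, Rejected, Rejected

One predicate separates the groups cleanly: source is north.
{freq=11, mode=burst, source=north}: source is north — matches, so Accepted. {freq=20, mode=burst, source=west}: source is west — does not pass, so Rejected. {freq=3, mode=burst, source=east}: source is east — does not pass, so Rejected.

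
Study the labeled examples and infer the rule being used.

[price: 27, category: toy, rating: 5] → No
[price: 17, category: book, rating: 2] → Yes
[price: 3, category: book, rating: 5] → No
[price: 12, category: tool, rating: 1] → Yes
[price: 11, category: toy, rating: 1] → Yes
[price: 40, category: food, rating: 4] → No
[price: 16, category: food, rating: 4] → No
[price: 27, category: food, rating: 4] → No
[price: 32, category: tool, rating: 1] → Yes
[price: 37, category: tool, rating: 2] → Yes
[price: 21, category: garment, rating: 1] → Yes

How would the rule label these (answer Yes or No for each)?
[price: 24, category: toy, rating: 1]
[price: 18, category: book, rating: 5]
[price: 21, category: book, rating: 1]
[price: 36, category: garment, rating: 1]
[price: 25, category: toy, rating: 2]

The pattern is that an item is 'Yes' exactly when: rating ≤ 2.
[price: 24, category: toy, rating: 1] — rating = 1, hence Yes. [price: 18, category: book, rating: 5] — rating = 5, hence No. [price: 21, category: book, rating: 1] — rating = 1, hence Yes. [price: 36, category: garment, rating: 1] — rating = 1, hence Yes. [price: 25, category: toy, rating: 2] — rating = 2, hence Yes.

Yes, No, Yes, Yes, Yes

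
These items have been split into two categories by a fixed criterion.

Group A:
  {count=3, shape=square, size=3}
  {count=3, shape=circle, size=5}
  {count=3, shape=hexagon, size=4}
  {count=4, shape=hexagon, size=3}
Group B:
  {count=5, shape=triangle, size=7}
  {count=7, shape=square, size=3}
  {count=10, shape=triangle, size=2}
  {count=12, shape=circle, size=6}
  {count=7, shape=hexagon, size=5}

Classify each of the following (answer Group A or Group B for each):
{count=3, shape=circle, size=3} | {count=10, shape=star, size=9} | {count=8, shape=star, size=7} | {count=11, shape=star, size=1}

Group A, Group B, Group B, Group B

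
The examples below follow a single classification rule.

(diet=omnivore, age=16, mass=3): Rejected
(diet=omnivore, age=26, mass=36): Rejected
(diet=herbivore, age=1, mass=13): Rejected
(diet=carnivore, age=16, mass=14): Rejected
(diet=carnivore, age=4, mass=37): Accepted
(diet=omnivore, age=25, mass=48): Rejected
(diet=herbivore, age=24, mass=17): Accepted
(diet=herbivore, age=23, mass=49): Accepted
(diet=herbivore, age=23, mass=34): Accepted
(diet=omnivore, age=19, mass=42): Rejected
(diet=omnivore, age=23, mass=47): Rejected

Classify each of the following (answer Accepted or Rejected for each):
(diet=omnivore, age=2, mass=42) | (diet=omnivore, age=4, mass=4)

Rejected, Rejected

The rule appears to be: diet is not omnivore AND mass ≥ 17.
(diet=omnivore, age=2, mass=42): Rejected (diet is omnivore, mass = 42). (diet=omnivore, age=4, mass=4): Rejected (diet is omnivore, mass = 4).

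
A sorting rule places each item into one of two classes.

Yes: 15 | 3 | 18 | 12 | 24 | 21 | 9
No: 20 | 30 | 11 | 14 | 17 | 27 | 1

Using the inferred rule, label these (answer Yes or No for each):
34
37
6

No, No, Yes

The simplest hypothesis consistent with all the labels is: multiple of 3 AND at most 24.
34 → 34 = 3·11 + 1, 34 > 24 → No. 37 → 37 = 3·12 + 1, 37 > 24 → No. 6 → 6 = 3·2, 6 ≤ 24 → Yes.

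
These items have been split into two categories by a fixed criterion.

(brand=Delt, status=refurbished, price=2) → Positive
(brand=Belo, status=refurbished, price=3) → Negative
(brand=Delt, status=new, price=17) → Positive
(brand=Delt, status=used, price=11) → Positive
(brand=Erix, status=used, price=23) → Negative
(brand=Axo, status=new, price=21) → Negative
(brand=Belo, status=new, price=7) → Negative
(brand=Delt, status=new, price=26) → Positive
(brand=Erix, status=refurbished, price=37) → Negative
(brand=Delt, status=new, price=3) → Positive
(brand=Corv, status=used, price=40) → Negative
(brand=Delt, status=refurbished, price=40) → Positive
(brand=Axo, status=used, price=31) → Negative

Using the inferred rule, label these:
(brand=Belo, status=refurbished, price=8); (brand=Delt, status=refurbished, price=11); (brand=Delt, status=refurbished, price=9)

Negative, Positive, Positive

The classifier is using: brand is Delt.
(brand=Belo, status=refurbished, price=8): brand is Belo, doesn't qualify → Negative.
(brand=Delt, status=refurbished, price=11): brand is Delt, fits → Positive.
(brand=Delt, status=refurbished, price=9): brand is Delt, fits → Positive.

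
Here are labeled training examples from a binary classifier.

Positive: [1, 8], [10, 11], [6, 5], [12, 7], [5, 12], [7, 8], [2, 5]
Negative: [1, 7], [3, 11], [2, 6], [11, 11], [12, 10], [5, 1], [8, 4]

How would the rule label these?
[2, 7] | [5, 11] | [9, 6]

Positive, Negative, Positive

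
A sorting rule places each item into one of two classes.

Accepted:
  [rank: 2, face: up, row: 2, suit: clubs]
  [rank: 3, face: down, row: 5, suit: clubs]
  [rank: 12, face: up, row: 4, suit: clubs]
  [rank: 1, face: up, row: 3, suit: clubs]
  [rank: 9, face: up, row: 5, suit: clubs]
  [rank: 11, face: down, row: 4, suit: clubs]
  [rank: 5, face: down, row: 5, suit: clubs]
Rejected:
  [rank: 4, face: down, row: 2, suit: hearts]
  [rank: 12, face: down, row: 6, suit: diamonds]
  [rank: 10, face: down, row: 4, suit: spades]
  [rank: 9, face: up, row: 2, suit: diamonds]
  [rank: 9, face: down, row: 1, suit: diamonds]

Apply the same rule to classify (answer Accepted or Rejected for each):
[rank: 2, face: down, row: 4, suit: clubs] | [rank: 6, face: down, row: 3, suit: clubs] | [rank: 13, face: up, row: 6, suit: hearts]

The simplest hypothesis consistent with all the labels is: suit is clubs.

Accepted, Accepted, Rejected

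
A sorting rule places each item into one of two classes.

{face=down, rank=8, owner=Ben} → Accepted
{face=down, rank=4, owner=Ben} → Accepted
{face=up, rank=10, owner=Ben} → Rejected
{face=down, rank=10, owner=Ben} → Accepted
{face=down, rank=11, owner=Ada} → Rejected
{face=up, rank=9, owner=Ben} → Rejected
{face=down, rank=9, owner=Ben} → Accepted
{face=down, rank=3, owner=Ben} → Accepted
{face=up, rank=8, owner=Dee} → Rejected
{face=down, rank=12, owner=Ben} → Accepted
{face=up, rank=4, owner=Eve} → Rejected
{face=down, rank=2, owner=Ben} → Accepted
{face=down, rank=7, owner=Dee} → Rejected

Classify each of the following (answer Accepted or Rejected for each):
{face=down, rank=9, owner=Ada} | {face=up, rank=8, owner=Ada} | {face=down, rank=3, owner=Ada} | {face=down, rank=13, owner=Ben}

The simplest hypothesis consistent with all the labels is: face is down AND owner is Ben.

Rejected, Rejected, Rejected, Accepted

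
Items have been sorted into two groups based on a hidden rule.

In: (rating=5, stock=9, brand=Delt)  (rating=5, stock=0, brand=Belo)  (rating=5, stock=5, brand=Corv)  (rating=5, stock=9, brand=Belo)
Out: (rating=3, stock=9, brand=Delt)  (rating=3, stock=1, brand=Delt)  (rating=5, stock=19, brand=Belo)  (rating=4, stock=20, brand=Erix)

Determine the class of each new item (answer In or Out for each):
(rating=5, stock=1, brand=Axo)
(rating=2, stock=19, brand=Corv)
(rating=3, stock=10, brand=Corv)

The distinguishing property — rating = 5 AND stock ≤ 9 — holds for all the 'In' cases and none of the 'Out' cases.
In: (rating=5, stock=1, brand=Axo), since rating = 5, stock = 1.
Out: (rating=2, stock=19, brand=Corv), since rating = 2, stock = 19.
Out: (rating=3, stock=10, brand=Corv), since rating = 3, stock = 10.

In, Out, Out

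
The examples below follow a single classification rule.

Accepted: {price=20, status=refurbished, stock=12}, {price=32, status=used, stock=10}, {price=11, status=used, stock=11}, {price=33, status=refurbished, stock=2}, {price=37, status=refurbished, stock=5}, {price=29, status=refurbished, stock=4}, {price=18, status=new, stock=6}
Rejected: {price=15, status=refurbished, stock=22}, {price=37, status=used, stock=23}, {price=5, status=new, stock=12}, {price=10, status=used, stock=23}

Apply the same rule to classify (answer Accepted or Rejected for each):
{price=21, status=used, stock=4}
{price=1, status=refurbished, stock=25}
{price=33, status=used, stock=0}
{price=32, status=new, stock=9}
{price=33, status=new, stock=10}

Accepted, Rejected, Accepted, Accepted, Accepted

The simplest hypothesis consistent with all the labels is: price ≥ 10 AND stock ≤ 12.
{price=21, status=used, stock=4}: price = 21, stock = 4 — qualifies, so Accepted. {price=1, status=refurbished, stock=25}: price = 1, stock = 25 — does not pass, so Rejected. {price=33, status=used, stock=0}: price = 33, stock = 0 — qualifies, so Accepted. {price=32, status=new, stock=9}: price = 32, stock = 9 — qualifies, so Accepted. {price=33, status=new, stock=10}: price = 33, stock = 10 — qualifies, so Accepted.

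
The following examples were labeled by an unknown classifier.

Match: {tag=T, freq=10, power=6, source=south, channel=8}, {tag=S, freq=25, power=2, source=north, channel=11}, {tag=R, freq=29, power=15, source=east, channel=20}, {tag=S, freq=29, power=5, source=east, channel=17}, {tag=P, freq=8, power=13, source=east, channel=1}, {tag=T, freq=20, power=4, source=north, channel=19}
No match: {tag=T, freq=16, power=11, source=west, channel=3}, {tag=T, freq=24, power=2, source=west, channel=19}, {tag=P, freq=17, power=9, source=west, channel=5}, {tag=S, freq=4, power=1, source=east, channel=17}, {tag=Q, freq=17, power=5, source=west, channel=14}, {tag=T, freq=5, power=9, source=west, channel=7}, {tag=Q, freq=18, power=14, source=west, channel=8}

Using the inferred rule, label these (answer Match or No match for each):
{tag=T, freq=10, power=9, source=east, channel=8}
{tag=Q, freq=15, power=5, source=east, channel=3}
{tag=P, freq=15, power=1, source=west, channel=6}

Match, Match, No match

The common property of the 'Match' items is: source is not west AND freq ≥ 5. No 'No match' item has it.
{tag=T, freq=10, power=9, source=east, channel=8}: Match (source is east, freq = 10).
{tag=Q, freq=15, power=5, source=east, channel=3}: Match (source is east, freq = 15).
{tag=P, freq=15, power=1, source=west, channel=6}: No match (source is west, freq = 15).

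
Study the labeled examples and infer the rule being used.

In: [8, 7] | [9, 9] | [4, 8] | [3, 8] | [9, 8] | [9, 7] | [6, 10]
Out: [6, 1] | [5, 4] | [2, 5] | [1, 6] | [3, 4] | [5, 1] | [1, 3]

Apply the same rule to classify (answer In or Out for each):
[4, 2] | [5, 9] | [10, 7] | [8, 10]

The simplest hypothesis consistent with all the labels is: sum ≥ 11.
[4, 2] — 4+2 = 6, hence Out. [5, 9] — 5+9 = 14, hence In. [10, 7] — 10+7 = 17, hence In. [8, 10] — 8+10 = 18, hence In.

Out, In, In, In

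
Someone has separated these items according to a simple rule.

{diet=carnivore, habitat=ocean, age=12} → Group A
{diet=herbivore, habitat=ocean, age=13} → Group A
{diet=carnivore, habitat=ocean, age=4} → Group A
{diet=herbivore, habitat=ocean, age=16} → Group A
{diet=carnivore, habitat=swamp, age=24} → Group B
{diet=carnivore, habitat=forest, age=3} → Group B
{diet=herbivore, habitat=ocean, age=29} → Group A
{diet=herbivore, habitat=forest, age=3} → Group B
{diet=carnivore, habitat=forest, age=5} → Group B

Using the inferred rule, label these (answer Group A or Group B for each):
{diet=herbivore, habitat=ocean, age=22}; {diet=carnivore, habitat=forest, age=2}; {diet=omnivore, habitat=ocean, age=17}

Group A, Group B, Group A

The simplest hypothesis consistent with all the labels is: habitat is ocean.
Group A: {diet=herbivore, habitat=ocean, age=22}, since habitat is ocean.
Group B: {diet=carnivore, habitat=forest, age=2}, since habitat is forest.
Group A: {diet=omnivore, habitat=ocean, age=17}, since habitat is ocean.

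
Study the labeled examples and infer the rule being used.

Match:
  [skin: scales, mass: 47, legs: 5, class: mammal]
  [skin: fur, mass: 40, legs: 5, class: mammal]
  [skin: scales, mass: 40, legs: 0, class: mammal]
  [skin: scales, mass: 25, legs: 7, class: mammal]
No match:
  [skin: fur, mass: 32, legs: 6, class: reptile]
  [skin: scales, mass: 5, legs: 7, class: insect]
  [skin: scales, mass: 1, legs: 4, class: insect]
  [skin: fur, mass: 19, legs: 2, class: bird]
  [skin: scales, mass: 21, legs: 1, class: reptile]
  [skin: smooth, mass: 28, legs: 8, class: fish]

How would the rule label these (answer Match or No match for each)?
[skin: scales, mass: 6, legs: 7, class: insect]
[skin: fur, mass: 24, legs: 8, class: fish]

The distinguishing property — class is mammal — holds for all the 'Match' cases and none of the 'No match' cases.
[skin: scales, mass: 6, legs: 7, class: insect]: class is insect — doesn't match, so No match. [skin: fur, mass: 24, legs: 8, class: fish]: class is fish — doesn't match, so No match.

No match, No match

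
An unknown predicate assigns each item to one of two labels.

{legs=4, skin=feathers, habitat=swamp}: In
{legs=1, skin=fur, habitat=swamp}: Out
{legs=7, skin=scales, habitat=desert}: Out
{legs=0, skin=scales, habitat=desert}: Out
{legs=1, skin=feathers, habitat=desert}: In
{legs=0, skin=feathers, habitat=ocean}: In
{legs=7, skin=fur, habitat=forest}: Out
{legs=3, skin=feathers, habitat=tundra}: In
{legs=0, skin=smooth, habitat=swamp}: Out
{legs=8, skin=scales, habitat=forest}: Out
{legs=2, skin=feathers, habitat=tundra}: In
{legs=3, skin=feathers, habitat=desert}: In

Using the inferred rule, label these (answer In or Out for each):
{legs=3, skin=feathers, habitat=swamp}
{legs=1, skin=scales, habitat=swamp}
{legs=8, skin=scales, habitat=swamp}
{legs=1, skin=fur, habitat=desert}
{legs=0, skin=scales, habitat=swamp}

Checking candidate rules against both groups, what survives is: skin is feathers.
{legs=3, skin=feathers, habitat=swamp} — skin is feathers, hence In. {legs=1, skin=scales, habitat=swamp} — skin is scales, hence Out. {legs=8, skin=scales, habitat=swamp} — skin is scales, hence Out. {legs=1, skin=fur, habitat=desert} — skin is fur, hence Out. {legs=0, skin=scales, habitat=swamp} — skin is scales, hence Out.

In, Out, Out, Out, Out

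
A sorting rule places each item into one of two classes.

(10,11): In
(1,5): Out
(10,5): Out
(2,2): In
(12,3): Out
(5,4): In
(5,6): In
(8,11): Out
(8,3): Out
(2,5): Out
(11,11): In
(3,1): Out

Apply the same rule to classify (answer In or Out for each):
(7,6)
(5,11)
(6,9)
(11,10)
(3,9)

In, Out, Out, In, Out

The pattern is that an item is 'In' exactly when: |first − second| ≤ 1.
(7,6) → |7−6| = 1 → In.
(5,11) → |5−11| = 6 → Out.
(6,9) → |6−9| = 3 → Out.
(11,10) → |11−10| = 1 → In.
(3,9) → |3−9| = 6 → Out.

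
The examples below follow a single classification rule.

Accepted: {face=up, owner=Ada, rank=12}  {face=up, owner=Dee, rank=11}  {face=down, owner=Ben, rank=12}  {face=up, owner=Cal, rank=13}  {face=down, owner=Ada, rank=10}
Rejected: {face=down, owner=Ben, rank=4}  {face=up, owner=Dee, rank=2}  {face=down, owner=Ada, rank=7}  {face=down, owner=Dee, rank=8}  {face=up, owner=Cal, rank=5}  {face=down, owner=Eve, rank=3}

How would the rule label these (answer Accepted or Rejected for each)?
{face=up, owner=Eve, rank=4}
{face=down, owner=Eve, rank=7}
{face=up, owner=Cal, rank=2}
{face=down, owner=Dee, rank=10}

Rejected, Rejected, Rejected, Accepted

The distinguishing property — rank ≥ 10 — holds for all the 'Accepted' cases and none of the 'Rejected' cases.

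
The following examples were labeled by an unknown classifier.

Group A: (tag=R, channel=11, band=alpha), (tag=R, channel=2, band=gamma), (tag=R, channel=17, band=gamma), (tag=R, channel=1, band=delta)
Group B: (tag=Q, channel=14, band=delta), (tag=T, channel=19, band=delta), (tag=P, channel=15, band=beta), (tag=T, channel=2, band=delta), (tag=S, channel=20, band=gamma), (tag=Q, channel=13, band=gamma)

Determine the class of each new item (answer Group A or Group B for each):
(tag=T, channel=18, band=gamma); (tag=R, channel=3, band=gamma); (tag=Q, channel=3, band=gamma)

One predicate separates the groups cleanly: tag is R.

Group B, Group A, Group B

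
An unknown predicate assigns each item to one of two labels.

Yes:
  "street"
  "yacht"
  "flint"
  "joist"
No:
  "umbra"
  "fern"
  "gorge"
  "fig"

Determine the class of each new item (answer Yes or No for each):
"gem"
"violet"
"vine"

Rule: contains 't'. This holds for each 'Yes' example and fails for each 'No' one.
"gem" → no 't' → No. "violet" → has 't' → Yes. "vine" → no 't' → No.

No, Yes, No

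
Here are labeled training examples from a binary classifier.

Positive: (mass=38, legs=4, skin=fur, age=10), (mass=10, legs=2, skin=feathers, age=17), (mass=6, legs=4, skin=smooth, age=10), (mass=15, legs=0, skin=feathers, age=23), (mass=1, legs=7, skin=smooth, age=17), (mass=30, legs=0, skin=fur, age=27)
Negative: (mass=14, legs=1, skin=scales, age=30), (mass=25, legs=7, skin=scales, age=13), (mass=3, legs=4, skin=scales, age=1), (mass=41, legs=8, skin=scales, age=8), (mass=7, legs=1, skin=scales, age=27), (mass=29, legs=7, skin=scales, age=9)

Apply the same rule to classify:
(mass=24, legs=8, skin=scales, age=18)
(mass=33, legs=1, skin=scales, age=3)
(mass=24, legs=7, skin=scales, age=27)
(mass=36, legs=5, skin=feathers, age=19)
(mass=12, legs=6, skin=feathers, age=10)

Negative, Negative, Negative, Positive, Positive

The rule appears to be: skin is not scales.
(mass=24, legs=8, skin=scales, age=18): skin is scales — doesn't qualify, so Negative.
(mass=33, legs=1, skin=scales, age=3): skin is scales — doesn't qualify, so Negative.
(mass=24, legs=7, skin=scales, age=27): skin is scales — doesn't qualify, so Negative.
(mass=36, legs=5, skin=feathers, age=19): skin is feathers — fits, so Positive.
(mass=12, legs=6, skin=feathers, age=10): skin is feathers — fits, so Positive.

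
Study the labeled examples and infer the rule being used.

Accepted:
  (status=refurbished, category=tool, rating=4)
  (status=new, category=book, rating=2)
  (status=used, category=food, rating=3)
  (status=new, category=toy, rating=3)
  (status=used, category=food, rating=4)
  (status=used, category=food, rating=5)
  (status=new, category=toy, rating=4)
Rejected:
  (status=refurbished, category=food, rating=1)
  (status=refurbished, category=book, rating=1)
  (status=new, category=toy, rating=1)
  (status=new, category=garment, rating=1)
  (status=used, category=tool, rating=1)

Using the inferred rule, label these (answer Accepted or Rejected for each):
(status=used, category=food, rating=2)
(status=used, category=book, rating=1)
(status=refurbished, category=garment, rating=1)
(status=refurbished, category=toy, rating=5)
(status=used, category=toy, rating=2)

Accepted, Rejected, Rejected, Accepted, Accepted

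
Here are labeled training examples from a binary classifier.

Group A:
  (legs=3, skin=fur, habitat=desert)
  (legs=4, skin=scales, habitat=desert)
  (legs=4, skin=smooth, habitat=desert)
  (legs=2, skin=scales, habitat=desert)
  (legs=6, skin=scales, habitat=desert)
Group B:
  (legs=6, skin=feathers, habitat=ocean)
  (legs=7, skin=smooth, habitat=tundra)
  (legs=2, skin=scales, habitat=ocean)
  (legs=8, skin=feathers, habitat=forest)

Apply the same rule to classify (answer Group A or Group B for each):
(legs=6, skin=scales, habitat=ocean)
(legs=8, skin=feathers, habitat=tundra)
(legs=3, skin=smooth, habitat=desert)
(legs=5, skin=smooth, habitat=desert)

Group B, Group B, Group A, Group A

One predicate separates the groups cleanly: habitat is desert.
(legs=6, skin=scales, habitat=ocean) → habitat is ocean → Group B.
(legs=8, skin=feathers, habitat=tundra) → habitat is tundra → Group B.
(legs=3, skin=smooth, habitat=desert) → habitat is desert → Group A.
(legs=5, skin=smooth, habitat=desert) → habitat is desert → Group A.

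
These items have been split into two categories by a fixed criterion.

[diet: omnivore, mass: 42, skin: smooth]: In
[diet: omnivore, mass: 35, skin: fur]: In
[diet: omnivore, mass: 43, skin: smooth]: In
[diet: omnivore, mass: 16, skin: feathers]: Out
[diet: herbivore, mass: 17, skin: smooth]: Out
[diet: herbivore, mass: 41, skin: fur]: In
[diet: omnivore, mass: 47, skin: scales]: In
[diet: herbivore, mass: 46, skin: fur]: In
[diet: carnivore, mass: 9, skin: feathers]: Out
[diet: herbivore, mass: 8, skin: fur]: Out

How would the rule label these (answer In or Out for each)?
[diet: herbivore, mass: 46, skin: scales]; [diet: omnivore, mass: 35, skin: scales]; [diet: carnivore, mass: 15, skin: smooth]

In, In, Out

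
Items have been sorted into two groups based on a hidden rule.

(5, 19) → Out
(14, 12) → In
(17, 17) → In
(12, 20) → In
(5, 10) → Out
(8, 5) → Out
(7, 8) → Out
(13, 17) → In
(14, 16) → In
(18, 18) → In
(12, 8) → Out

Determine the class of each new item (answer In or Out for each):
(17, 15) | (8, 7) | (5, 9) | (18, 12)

The simplest hypothesis consistent with all the labels is: sum ≥ 26.
(17, 15): 17+15 = 32 — meets the rule, so In.
(8, 7): 8+7 = 15 — fails the rule, so Out.
(5, 9): 5+9 = 14 — fails the rule, so Out.
(18, 12): 18+12 = 30 — meets the rule, so In.

In, Out, Out, In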